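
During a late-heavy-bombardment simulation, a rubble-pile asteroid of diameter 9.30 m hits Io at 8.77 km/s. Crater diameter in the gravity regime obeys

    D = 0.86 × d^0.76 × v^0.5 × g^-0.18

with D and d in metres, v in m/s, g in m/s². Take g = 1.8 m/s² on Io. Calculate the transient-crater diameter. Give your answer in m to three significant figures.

D ≈ 395 m

In SI units: v = 8770 m/s.
d^0.76 = 9.3^0.76 = 5.446
v^0.5 = 8770^0.5 = 93.65
g^-0.18 = 1.8^-0.18 = 0.8996
D = 0.86 × 5.446 × 93.65 × 0.8996 = 394.6 m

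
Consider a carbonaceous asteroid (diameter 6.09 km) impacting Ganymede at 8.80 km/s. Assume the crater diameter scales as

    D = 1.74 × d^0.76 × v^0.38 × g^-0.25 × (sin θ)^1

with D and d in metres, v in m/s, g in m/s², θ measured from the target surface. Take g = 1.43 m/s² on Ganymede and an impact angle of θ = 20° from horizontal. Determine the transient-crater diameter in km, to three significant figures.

D ≈ 12.9 km

In SI units: d = 6090 m, v = 8800 m/s.
d^0.76 = 6090^0.76 = 752.2
v^0.38 = 8800^0.38 = 31.54
g^-0.25 = 1.43^-0.25 = 0.9145
(sin 20°)^1 = 0.3420^1 = 0.3420
D = 1.74 × 752.2 × 31.54 × 0.9145 × 0.3420 = 12911 m
   = 12.91 km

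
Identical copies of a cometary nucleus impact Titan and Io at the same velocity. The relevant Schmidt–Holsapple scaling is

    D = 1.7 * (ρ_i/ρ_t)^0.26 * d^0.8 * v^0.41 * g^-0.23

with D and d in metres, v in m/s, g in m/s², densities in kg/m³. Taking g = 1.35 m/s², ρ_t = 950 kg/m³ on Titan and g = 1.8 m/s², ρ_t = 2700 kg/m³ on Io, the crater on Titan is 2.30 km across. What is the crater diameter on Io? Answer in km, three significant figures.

D ≈ 1.64 km

The impactor-only factors (d, v, ρ_i) cancel in the ratio, leaving D_Io/D_Titan = (g_Io/g_Titan)^-0.23 · (ρ_t,Titan/ρ_t,Io)^0.26.
(1.8/1.35)^-0.23 = 1.333^-0.23 = 0.9360
(950/2700)^0.26 = 0.3519^0.26 = 0.7622
Ratio = 0.9360 × 0.7622 = 0.7134
D_Io = 0.7134 × 2.30 km = 1.64 km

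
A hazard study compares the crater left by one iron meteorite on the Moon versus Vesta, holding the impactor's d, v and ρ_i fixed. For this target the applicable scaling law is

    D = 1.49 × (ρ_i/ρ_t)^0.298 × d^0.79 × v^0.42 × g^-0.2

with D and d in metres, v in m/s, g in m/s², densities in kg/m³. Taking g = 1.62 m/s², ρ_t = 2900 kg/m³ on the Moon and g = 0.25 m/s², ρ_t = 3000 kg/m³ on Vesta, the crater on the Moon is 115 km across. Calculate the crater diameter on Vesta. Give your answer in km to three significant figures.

D ≈ 165 km

The impactor-only factors (d, v, ρ_i) cancel in the ratio, leaving D_Vesta/D_Moon = (g_Vesta/g_Moon)^-0.2 · (ρ_t,Moon/ρ_t,Vesta)^0.298.
(0.25/1.62)^-0.2 = 0.1543^-0.2 = 1.453
(2900/3000)^0.298 = 0.9667^0.298 = 0.9900
Ratio = 1.453 × 0.9900 = 1.438
D_Vesta = 1.438 × 115 km = 165 km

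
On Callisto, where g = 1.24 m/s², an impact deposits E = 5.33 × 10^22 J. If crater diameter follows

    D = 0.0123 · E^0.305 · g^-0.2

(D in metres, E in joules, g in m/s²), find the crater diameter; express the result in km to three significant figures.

D ≈ 101 km

E^0.305 = (5.33 × 10^22)^0.305 = 8.544 × 10^6
g^-0.2 = 1.24^-0.2 = 0.9579
D = 0.0123 × 8.544 × 10^6 × 0.9579 = 1.007 × 10^5 m
   = 100.7 km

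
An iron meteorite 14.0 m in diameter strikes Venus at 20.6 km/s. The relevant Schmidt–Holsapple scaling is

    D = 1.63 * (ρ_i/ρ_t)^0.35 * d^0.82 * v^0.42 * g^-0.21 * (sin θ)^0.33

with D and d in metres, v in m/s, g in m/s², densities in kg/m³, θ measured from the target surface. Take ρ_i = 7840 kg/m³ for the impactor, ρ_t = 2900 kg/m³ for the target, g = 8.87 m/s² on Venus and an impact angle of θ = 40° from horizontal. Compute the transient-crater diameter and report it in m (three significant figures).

D ≈ 712 m

In SI units: v = 20600 m/s.
(ρ_i/ρ_t)^0.35 = (7840/2900)^0.35 = 1.416
d^0.82 = 14^0.82 = 8.706
v^0.42 = 20600^0.42 = 64.84
g^-0.21 = 8.87^-0.21 = 0.6323
(sin 40°)^0.33 = 0.6428^0.33 = 0.8643
D = 1.63 × 1.416 × 8.706 × 64.84 × 0.6323 × 0.8643 = 712.0 m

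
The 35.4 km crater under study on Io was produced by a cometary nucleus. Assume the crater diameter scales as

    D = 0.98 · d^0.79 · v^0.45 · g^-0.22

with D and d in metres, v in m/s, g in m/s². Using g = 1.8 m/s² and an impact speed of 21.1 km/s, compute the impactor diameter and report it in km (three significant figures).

Rearranging for d: d = [D / (0.98 · 21100^0.45 · 1.8^-0.22)]^(1/0.79).
D = 35400 m.
21100^0.45 = 88.29
1.8^-0.22 = 0.8787
Denominator = 0.98 × 88.29 × 0.8787 = 76.03
D / 76.03 = 35400 / 76.03 = 465.6
d = 465.6^(1/0.79) = 465.6^1.2658 = 2383 m

d ≈ 2.38 km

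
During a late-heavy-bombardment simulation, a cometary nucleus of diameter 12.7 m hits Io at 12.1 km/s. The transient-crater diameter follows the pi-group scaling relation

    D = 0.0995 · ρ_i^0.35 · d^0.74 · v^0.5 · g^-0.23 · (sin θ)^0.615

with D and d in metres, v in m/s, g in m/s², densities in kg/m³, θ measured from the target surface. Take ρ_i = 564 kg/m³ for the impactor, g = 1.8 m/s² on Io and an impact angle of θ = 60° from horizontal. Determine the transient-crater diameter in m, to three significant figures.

In SI units: v = 12100 m/s.
ρ_i^0.35 = 564^0.35 = 9.182
d^0.74 = 12.7^0.74 = 6.559
v^0.5 = 12100^0.5 = 110.0
g^-0.23 = 1.8^-0.23 = 0.8735
(sin 60°)^0.615 = 0.8660^0.615 = 0.9153
D = 0.0995 × 9.182 × 6.559 × 110.0 × 0.8735 × 0.9153 = 527.0 m

D ≈ 527 m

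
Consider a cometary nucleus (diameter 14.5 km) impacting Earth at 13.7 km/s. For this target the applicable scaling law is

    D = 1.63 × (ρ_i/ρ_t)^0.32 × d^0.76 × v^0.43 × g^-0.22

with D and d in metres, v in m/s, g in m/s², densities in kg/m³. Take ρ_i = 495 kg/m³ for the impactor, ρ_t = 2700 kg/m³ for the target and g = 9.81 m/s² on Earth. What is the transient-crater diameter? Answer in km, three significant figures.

D ≈ 50.1 km

In SI units: d = 14500 m, v = 13700 m/s.
(ρ_i/ρ_t)^0.32 = (495/2700)^0.32 = 0.5811
d^0.76 = 14500^0.76 = 1454
v^0.43 = 13700^0.43 = 60.09
g^-0.22 = 9.81^-0.22 = 0.6051
D = 1.63 × 0.5811 × 1454 × 60.09 × 0.6051 = 50076 m
   = 50.08 km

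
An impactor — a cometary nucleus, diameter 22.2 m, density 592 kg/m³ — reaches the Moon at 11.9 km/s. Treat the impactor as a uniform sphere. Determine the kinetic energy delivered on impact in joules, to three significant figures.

E ≈ 2.40 × 10^14 J

v = 11900 m/s.
Mass m = (π/6) ρ d³ = (π/6) × 592 × (22.2)³ = 3.391 × 10^6 kg
E = ½ m v² = 0.5 × 3.391 × 10^6 × (11900)² = 2.401 × 10^14 J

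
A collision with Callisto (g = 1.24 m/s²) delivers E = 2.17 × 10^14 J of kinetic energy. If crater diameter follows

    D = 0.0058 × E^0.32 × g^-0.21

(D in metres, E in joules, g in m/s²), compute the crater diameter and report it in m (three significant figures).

E^0.32 = (2.17 × 10^14)^0.32 = 3.870 × 10^4
g^-0.21 = 1.24^-0.21 = 0.9558
D = 0.0058 × 3.870 × 10^4 × 0.9558 = 214.5 m

D ≈ 215 m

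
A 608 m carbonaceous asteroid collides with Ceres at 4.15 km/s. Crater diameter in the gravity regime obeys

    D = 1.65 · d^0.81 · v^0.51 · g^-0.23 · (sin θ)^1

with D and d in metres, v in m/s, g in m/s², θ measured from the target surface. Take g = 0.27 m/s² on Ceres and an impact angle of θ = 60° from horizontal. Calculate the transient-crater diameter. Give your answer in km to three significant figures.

D ≈ 24.3 km

In SI units: v = 4150 m/s.
d^0.81 = 608^0.81 = 179.9
v^0.51 = 4150^0.51 = 70.02
g^-0.23 = 0.27^-0.23 = 1.351
(sin 60°)^1 = 0.8660^1 = 0.8660
D = 1.65 × 179.9 × 70.02 × 1.351 × 0.8660 = 24317 m
   = 24.32 km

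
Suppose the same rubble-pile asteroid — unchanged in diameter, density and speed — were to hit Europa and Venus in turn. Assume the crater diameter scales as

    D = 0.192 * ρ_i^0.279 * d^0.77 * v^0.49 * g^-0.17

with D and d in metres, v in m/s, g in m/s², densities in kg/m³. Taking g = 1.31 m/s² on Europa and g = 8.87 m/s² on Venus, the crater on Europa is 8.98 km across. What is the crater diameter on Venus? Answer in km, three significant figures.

D ≈ 6.49 km

All impactor-dependent factors cancel in the ratio, leaving D_Venus/D_Europa = (g_Venus/g_Europa)^-0.17.
(8.87/1.31)^-0.17 = 6.771^-0.17 = 0.7224
D_Venus = 0.7224 × 8.98 km = 6.49 km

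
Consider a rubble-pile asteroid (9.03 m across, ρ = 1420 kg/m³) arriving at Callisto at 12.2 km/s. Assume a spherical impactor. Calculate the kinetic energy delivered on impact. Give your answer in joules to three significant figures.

v = 12200 m/s.
Mass m = (π/6) ρ d³ = (π/6) × 1420 × (9.03)³ = 5.475 × 10^5 kg
E = ½ m v² = 0.5 × 5.475 × 10^5 × (12200)² = 4.074 × 10^13 J

E ≈ 4.07 × 10^13 J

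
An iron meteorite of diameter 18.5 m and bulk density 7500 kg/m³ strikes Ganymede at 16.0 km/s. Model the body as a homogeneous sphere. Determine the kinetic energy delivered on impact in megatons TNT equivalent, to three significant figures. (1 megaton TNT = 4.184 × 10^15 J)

v = 16000 m/s.
Mass m = (π/6) ρ d³ = (π/6) × 7500 × (18.5)³ = 2.486 × 10^7 kg
E = ½ m v² = 0.5 × 2.486 × 10^7 × (16000)² = 3.182 × 10^15 J
   = 3.182 × 10^15 / 4.184×10^15 = 0.7605 Mt

E ≈ 0.761 Mt TNT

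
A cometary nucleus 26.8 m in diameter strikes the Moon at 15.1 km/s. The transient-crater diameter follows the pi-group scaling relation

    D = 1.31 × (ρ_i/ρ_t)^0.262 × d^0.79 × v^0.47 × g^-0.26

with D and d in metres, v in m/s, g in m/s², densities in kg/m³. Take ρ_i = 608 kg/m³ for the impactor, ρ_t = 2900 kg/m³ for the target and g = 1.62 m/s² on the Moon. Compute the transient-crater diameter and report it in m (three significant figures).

In SI units: v = 15100 m/s.
(ρ_i/ρ_t)^0.262 = (608/2900)^0.262 = 0.6641
d^0.79 = 26.8^0.79 = 13.43
v^0.47 = 15100^0.47 = 92.07
g^-0.26 = 1.62^-0.26 = 0.8821
D = 1.31 × 0.6641 × 13.43 × 92.07 × 0.8821 = 948.9 m

D ≈ 949 m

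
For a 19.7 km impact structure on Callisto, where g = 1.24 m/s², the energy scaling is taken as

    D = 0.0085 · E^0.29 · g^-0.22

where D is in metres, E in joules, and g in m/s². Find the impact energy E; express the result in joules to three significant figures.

E ≈ 1.05 × 10^22 J

Rearranging: E = [D / (0.0085 · g^-0.22)]^(1/0.29).
D = 19700 m.
g^-0.22 = 1.24^-0.22 = 0.9538
D / (0.0085 × 0.9538) = 19700 / (8.107 × 10^-3) = 2.430 × 10^6
E = (2.430 × 10^6)^3.4483 = 1.046 × 10^22 J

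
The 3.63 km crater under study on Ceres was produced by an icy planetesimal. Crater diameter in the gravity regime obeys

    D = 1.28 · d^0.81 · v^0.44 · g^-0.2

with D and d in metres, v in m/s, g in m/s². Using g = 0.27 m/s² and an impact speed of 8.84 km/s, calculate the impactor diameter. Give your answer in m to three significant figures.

Rearranging for d: d = [D / (1.28 · 8840^0.44 · 0.27^-0.2)]^(1/0.81).
D = 3630 m.
8840^0.44 = 54.51
0.27^-0.2 = 1.299
Denominator = 1.28 × 54.51 × 1.299 = 90.63
D / 90.63 = 3630 / 90.63 = 40.05
d = 40.05^(1/0.81) = 40.05^1.2346 = 95.19 m

d ≈ 95.2 m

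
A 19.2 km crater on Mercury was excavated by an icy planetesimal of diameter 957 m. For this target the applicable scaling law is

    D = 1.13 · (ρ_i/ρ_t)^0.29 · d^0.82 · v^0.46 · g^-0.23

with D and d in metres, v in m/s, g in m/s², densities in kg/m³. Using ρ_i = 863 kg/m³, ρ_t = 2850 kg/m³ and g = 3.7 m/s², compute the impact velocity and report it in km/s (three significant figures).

Rearranging for v: v = [D / (1.13 · (863/2850)^0.29 · 957^0.82 · 3.7^-0.23)]^(1/0.46).
D = 19200 m.
(863/2850)^0.29 = 0.7072
957^0.82 = 278.2
3.7^-0.23 = 0.7401
Denominator = 1.13 × 0.7072 × 278.2 × 0.7401 = 164.5
D / 164.5 = 19200 / 164.5 = 116.7
v = 116.7^(1/0.46) = 116.7^2.1739 = 31161 m/s

v ≈ 31.2 km/s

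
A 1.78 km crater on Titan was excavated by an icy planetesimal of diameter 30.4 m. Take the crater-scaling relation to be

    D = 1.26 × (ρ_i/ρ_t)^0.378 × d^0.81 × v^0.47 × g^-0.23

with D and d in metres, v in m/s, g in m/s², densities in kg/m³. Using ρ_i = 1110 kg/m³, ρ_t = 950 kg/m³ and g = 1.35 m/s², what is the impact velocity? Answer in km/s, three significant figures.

Rearranging for v: v = [D / (1.26 · (1110/950)^0.378 · 30.4^0.81 · 1.35^-0.23)]^(1/0.47).
D = 1780 m.
(1110/950)^0.378 = 1.061
30.4^0.81 = 15.89
1.35^-0.23 = 0.9333
Denominator = 1.26 × 1.061 × 15.89 × 0.9333 = 19.83
D / 19.83 = 1780 / 19.83 = 89.76
v = 89.76^(1/0.47) = 89.76^2.1277 = 14308 m/s

v ≈ 14.3 km/s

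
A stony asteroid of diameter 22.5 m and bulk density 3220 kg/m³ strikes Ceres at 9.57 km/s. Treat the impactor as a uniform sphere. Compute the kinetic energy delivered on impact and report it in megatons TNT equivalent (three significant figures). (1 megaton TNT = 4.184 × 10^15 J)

E ≈ 0.210 Mt TNT

v = 9570 m/s.
Mass m = (π/6) ρ d³ = (π/6) × 3220 × (22.5)³ = 1.920 × 10^7 kg
E = ½ m v² = 0.5 × 1.920 × 10^7 × (9570)² = 8.792 × 10^14 J
   = 8.792 × 10^14 / 4.184×10^15 = 0.2101 Mt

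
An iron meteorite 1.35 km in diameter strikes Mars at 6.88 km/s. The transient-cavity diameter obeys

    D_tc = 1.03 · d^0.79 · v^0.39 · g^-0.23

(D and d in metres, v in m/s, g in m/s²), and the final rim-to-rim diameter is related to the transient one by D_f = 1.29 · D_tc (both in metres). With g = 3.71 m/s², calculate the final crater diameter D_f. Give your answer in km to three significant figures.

D_f ≈ 9.16 km

In SI: d = 1350 m, v = 6880 m/s.
d^0.79 = 1350^0.79 = 297.1
v^0.39 = 6880^0.39 = 31.38
g^-0.23 = 3.71^-0.23 = 0.7397
D_tc = 1.03 × 297.1 × 31.38 × 0.7397 = 7103 m
D_f = 1.29 × 7103 = 9163 m
     = 9.163 km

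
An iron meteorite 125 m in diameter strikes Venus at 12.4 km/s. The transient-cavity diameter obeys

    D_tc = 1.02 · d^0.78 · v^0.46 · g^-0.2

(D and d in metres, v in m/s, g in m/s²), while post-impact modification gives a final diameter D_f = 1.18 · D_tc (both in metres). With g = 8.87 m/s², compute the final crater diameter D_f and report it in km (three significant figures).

D_f ≈ 2.57 km

v = 12400 m/s.
d^0.78 = 125^0.78 = 43.21
v^0.46 = 12400^0.46 = 76.38
g^-0.2 = 8.87^-0.2 = 0.6463
D_tc = 1.02 × 43.21 × 76.38 × 0.6463 = 2176 m
D_f = 1.18 × 2176 = 2568 m
     = 2.568 km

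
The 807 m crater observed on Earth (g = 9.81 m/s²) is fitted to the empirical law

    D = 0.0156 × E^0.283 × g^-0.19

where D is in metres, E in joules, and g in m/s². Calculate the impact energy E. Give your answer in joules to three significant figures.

E ≈ 2.10 × 10^17 J

Rearranging: E = [D / (0.0156 · g^-0.19)]^(1/0.283).
g^-0.19 = 9.81^-0.19 = 0.6480
D / (0.0156 × 0.6480) = 807 / (0.01011) = 7.982 × 10^4
E = (7.982 × 10^4)^3.5336 = 2.099 × 10^17 J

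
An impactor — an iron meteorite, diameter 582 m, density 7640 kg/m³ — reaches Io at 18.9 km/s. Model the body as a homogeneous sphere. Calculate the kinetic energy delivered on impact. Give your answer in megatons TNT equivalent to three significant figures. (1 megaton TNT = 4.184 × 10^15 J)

E ≈ 33700 Mt TNT

v = 18900 m/s.
Mass m = (π/6) ρ d³ = (π/6) × 7640 × (582)³ = 7.886 × 10^11 kg
E = ½ m v² = 0.5 × 7.886 × 10^11 × (18900)² = 1.408 × 10^20 J
   = 1.408 × 10^20 / 4.184×10^15 = 33652 Mt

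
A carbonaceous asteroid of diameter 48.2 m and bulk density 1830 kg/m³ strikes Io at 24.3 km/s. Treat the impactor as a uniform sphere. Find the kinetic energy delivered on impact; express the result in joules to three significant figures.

v = 24300 m/s.
Mass m = (π/6) ρ d³ = (π/6) × 1830 × (48.2)³ = 1.073 × 10^8 kg
E = ½ m v² = 0.5 × 1.073 × 10^8 × (24300)² = 3.168 × 10^16 J

E ≈ 3.17 × 10^16 J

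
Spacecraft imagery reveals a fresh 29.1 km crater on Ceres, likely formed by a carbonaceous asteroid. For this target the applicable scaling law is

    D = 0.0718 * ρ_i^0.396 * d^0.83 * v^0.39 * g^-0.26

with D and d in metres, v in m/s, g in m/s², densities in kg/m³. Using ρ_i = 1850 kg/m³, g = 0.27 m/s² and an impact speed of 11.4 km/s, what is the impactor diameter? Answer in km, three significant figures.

d ≈ 1.30 km

Rearranging for d: d = [D / (0.0718 · 1850^0.396 · 11400^0.39 · 0.27^-0.26)]^(1/0.83).
D = 29100 m.
1850^0.396 = 19.67
11400^0.39 = 38.21
0.27^-0.26 = 1.406
Denominator = 0.0718 × 19.67 × 38.21 × 1.406 = 75.87
D / 75.87 = 29100 / 75.87 = 383.6
d = 383.6^(1/0.83) = 383.6^1.2048 = 1297 m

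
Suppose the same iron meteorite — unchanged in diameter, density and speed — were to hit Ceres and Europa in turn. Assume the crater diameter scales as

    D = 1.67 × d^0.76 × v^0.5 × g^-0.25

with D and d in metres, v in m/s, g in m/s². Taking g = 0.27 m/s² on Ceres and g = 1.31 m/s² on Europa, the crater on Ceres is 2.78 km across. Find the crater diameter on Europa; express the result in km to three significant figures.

All impactor-dependent factors cancel in the ratio, leaving D_Europa/D_Ceres = (g_Europa/g_Ceres)^-0.25.
(1.31/0.27)^-0.25 = 4.852^-0.25 = 0.6738
D_Europa = 0.6738 × 2.78 km = 1.87 km

D ≈ 1.87 km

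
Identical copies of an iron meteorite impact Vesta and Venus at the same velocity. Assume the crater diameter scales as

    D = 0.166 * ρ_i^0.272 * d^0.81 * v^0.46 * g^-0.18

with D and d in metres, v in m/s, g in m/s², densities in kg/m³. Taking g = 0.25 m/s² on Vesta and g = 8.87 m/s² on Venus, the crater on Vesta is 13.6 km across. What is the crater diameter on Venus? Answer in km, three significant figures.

D ≈ 7.15 km

All impactor-dependent factors cancel in the ratio, leaving D_Venus/D_Vesta = (g_Venus/g_Vesta)^-0.18.
(8.87/0.25)^-0.18 = 35.48^-0.18 = 0.5260
D_Venus = 0.5260 × 13.6 km = 7.15 km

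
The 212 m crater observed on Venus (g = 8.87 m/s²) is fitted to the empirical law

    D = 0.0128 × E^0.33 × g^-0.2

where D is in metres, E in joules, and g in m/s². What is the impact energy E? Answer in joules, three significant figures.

E ≈ 2.29 × 10^13 J

Rearranging: E = [D / (0.0128 · g^-0.2)]^(1/0.33).
g^-0.2 = 8.87^-0.2 = 0.6463
D / (0.0128 × 0.6463) = 212 / (8.273 × 10^-3) = 2.563 × 10^4
E = (2.563 × 10^4)^3.0303 = 2.290 × 10^13 J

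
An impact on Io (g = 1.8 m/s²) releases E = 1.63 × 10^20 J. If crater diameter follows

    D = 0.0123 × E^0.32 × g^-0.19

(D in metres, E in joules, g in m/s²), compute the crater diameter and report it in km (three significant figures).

E^0.32 = (1.63 × 10^20)^0.32 = 2.937 × 10^6
g^-0.19 = 1.8^-0.19 = 0.8943
D = 0.0123 × 2.937 × 10^6 × 0.8943 = 32307 m
   = 32.31 km

D ≈ 32.3 km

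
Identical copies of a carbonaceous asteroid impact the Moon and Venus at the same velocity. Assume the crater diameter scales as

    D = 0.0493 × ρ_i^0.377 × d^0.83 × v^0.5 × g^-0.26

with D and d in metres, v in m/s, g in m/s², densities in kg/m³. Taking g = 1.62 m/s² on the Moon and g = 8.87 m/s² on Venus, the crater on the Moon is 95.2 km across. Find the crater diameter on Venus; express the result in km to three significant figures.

D ≈ 61.2 km

All impactor-dependent factors cancel in the ratio, leaving D_Venus/D_Moon = (g_Venus/g_Moon)^-0.26.
(8.87/1.62)^-0.26 = 5.475^-0.26 = 0.6427
D_Venus = 0.6427 × 95.2 km = 61.2 km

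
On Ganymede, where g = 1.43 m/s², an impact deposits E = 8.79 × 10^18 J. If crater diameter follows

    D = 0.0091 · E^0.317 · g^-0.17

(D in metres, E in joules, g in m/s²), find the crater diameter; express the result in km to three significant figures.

E^0.317 = (8.79 × 10^18)^0.317 = 1.012 × 10^6
g^-0.17 = 1.43^-0.17 = 0.9410
D = 0.0091 × 1.012 × 10^6 × 0.9410 = 8666 m
   = 8.666 km

D ≈ 8.67 km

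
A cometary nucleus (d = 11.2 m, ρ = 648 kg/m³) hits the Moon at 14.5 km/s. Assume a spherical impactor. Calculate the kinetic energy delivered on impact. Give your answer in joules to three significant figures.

v = 14500 m/s.
Mass m = (π/6) ρ d³ = (π/6) × 648 × (11.2)³ = 4.767 × 10^5 kg
E = ½ m v² = 0.5 × 4.767 × 10^5 × (14500)² = 5.011 × 10^13 J

E ≈ 5.01 × 10^13 J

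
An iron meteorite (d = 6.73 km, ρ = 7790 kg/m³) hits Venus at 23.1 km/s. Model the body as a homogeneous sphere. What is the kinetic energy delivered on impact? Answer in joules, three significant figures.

E ≈ 3.32 × 10^23 J

d = 6730 m; v = 23100 m/s.
Mass m = (π/6) ρ d³ = (π/6) × 7790 × (6730)³ = 1.243 × 10^15 kg
E = ½ m v² = 0.5 × 1.243 × 10^15 × (23100)² = 3.316 × 10^23 J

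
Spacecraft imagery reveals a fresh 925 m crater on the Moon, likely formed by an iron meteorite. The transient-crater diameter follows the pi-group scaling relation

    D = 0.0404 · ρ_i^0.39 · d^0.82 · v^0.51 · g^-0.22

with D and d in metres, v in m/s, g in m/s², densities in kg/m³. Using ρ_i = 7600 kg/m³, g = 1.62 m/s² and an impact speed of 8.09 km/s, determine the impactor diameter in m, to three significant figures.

Rearranging for d: d = [D / (0.0404 · 7600^0.39 · 8090^0.51 · 1.62^-0.22)]^(1/0.82).
7600^0.39 = 32.62
8090^0.51 = 98.41
1.62^-0.22 = 0.8993
Denominator = 0.0404 × 32.62 × 98.41 × 0.8993 = 116.6
D / 116.6 = 925 / 116.6 = 7.933
d = 7.933^(1/0.82) = 7.933^1.2195 = 12.50 m

d ≈ 12.5 m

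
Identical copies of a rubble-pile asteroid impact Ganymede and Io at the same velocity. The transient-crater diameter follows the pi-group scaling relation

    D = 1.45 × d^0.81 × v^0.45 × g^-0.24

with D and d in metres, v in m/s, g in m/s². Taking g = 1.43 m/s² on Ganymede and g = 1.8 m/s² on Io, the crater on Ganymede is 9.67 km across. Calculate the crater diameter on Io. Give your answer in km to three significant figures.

All impactor-dependent factors cancel in the ratio, leaving D_Io/D_Ganymede = (g_Io/g_Ganymede)^-0.24.
(1.8/1.43)^-0.24 = 1.259^-0.24 = 0.9462
D_Io = 0.9462 × 9.67 km = 9.15 km

D ≈ 9.15 km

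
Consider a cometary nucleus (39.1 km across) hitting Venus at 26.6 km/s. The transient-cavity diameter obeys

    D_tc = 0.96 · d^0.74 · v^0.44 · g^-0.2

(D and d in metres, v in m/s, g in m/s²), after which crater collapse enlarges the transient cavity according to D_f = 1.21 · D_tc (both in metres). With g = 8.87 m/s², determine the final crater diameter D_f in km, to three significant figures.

D_f ≈ 166 km

In SI: d = 39100 m, v = 26600 m/s.
d^0.74 = 39100^0.74 = 2502
v^0.44 = 26600^0.44 = 88.50
g^-0.2 = 8.87^-0.2 = 0.6463
D_tc = 0.96 × 2502 × 88.50 × 0.6463 = 1.374 × 10^5 m
D_f = 1.21 × 1.374 × 10^5 = 1.663 × 10^5 m
     = 166.3 km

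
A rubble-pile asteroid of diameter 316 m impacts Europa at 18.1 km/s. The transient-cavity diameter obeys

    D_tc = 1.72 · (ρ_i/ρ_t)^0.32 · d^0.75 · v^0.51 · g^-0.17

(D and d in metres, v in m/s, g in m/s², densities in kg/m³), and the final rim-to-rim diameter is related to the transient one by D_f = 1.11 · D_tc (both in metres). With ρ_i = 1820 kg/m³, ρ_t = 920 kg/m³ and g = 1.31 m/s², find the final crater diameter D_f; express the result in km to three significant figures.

v = 18100 m/s.
(ρ_i/ρ_t)^0.32 = (1820/920)^0.32 = 1.244
d^0.75 = 316^0.75 = 74.95
v^0.51 = 18100^0.51 = 148.4
g^-0.17 = 1.31^-0.17 = 0.9551
D_tc = 1.72 × 1.244 × 74.95 × 148.4 × 0.9551 = 22730 m
D_f = 1.11 × 22730 = 25230 m
     = 25.23 km

D_f ≈ 25.2 km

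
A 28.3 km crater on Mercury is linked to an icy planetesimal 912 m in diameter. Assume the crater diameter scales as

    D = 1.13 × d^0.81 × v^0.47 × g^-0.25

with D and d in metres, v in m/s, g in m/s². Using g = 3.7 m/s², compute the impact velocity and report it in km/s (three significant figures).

Rearranging for v: v = [D / (1.13 · 912^0.81 · 3.7^-0.25)]^(1/0.47).
D = 28300 m.
912^0.81 = 249.8
3.7^-0.25 = 0.7210
Denominator = 1.13 × 249.8 × 0.7210 = 203.5
D / 203.5 = 28300 / 203.5 = 139.1
v = 139.1^(1/0.47) = 139.1^2.1277 = 36338 m/s

v ≈ 36.3 km/s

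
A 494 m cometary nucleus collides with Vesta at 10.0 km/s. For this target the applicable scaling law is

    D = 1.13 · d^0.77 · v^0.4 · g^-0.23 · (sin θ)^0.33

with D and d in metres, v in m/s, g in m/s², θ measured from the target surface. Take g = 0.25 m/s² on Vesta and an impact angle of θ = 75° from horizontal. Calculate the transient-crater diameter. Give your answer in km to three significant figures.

In SI units: v = 10000 m/s.
d^0.77 = 494^0.77 = 118.6
v^0.4 = 10000^0.4 = 39.81
g^-0.23 = 0.25^-0.23 = 1.376
(sin 75°)^0.33 = 0.9659^0.33 = 0.9886
D = 1.13 × 118.6 × 39.81 × 1.376 × 0.9886 = 7258 m
   = 7.258 km

D ≈ 7.26 km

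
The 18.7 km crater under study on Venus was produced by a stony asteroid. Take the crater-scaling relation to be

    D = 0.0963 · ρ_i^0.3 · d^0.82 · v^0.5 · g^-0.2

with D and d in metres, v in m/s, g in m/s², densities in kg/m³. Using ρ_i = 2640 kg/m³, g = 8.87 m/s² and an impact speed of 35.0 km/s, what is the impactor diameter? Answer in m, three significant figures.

Rearranging for d: d = [D / (0.0963 · 2640^0.3 · 35000^0.5 · 8.87^-0.2)]^(1/0.82).
D = 18700 m.
2640^0.3 = 10.63
35000^0.5 = 187.1
8.87^-0.2 = 0.6463
Denominator = 0.0963 × 10.63 × 187.1 × 0.6463 = 123.8
D / 123.8 = 18700 / 123.8 = 151.1
d = 151.1^(1/0.82) = 151.1^1.2195 = 454.6 m

d ≈ 455 m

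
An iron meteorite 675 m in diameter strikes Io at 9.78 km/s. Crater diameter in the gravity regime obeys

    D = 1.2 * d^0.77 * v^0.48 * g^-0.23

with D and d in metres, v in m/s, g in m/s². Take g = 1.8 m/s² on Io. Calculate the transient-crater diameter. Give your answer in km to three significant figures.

In SI units: v = 9780 m/s.
d^0.77 = 675^0.77 = 150.9
v^0.48 = 9780^0.48 = 82.29
g^-0.23 = 1.8^-0.23 = 0.8735
D = 1.2 × 150.9 × 82.29 × 0.8735 = 13016 m
   = 13.02 km

D ≈ 13.0 km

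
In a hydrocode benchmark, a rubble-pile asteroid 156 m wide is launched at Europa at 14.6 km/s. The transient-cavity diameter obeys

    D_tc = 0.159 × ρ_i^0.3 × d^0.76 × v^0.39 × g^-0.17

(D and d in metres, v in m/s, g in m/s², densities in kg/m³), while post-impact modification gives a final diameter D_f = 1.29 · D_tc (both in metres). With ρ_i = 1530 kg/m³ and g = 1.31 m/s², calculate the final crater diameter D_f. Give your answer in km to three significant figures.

D_f ≈ 3.45 km

v = 14600 m/s.
ρ_i^0.3 = 1530^0.3 = 9.024
d^0.76 = 156^0.76 = 46.43
v^0.39 = 14600^0.39 = 42.08
g^-0.17 = 1.31^-0.17 = 0.9551
D_tc = 0.159 × 9.024 × 46.43 × 42.08 × 0.9551 = 2677 m
D_f = 1.29 × 2677 = 3453 m
     = 3.453 km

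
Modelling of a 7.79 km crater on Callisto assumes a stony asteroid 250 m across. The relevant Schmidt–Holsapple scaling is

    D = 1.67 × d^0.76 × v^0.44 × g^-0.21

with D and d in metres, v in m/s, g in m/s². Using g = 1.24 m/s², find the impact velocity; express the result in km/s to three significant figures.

Rearranging for v: v = [D / (1.67 · 250^0.76 · 1.24^-0.21)]^(1/0.44).
D = 7790 m.
250^0.76 = 66.44
1.24^-0.21 = 0.9558
Denominator = 1.67 × 66.44 × 0.9558 = 106.1
D / 106.1 = 7790 / 106.1 = 73.42
v = 73.42^(1/0.44) = 73.42^2.2727 = 17395 m/s

v ≈ 17.4 km/s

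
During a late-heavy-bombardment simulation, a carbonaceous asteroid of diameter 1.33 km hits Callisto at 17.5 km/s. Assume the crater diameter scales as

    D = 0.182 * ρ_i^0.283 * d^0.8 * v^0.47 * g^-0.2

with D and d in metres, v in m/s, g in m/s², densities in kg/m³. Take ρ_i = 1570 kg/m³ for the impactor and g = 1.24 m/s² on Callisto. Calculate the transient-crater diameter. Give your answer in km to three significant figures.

D ≈ 43.6 km

In SI units: d = 1330 m, v = 17500 m/s.
ρ_i^0.283 = 1570^0.283 = 8.025
d^0.8 = 1330^0.8 = 315.6
v^0.47 = 17500^0.47 = 98.68
g^-0.2 = 1.24^-0.2 = 0.9579
D = 0.182 × 8.025 × 315.6 × 98.68 × 0.9579 = 43572 m
   = 43.57 km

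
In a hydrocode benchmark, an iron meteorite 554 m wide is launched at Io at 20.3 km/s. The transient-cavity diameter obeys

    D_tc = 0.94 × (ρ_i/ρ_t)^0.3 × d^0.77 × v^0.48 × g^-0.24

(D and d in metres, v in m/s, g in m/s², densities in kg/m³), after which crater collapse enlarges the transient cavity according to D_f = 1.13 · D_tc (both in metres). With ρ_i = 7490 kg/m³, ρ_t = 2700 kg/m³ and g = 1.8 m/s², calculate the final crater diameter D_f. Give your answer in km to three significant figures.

v = 20300 m/s.
(ρ_i/ρ_t)^0.3 = (7490/2700)^0.3 = 1.358
d^0.77 = 554^0.77 = 129.6
v^0.48 = 20300^0.48 = 116.8
g^-0.24 = 1.8^-0.24 = 0.8684
D_tc = 0.94 × 1.358 × 129.6 × 116.8 × 0.8684 = 16780 m
D_f = 1.13 × 16780 = 18961 m
     = 18.96 km

D_f ≈ 19.0 km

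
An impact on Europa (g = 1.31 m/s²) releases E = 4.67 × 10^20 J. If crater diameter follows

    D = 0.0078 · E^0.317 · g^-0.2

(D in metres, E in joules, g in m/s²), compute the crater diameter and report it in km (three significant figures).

D ≈ 26.4 km

E^0.317 = (4.67 × 10^20)^0.317 = 3.566 × 10^6
g^-0.2 = 1.31^-0.2 = 0.9474
D = 0.0078 × 3.566 × 10^6 × 0.9474 = 26352 m
   = 26.35 km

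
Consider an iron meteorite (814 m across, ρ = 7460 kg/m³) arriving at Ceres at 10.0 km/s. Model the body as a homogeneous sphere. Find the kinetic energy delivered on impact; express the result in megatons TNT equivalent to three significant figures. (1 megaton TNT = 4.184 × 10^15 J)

v = 10000 m/s.
Mass m = (π/6) ρ d³ = (π/6) × 7460 × (814)³ = 2.107 × 10^12 kg
E = ½ m v² = 0.5 × 2.107 × 10^12 × (10000)² = 1.054 × 10^20 J
   = 1.054 × 10^20 / 4.184×10^15 = 25191 Mt

E ≈ 25200 Mt TNT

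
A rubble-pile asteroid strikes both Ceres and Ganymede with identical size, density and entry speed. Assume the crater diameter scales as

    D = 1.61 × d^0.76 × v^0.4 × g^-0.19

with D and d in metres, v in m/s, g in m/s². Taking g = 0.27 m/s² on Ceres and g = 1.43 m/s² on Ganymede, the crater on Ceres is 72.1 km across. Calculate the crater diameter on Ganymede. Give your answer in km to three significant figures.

D ≈ 52.5 km

All impactor-dependent factors cancel in the ratio, leaving D_Ganymede/D_Ceres = (g_Ganymede/g_Ceres)^-0.19.
(1.43/0.27)^-0.19 = 5.296^-0.19 = 0.7285
D_Ganymede = 0.7285 × 72.1 km = 52.5 km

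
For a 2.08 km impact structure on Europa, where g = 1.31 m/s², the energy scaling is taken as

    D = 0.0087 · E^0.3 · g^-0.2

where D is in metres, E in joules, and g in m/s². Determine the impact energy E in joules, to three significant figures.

E ≈ 1.02 × 10^18 J

Rearranging: E = [D / (0.0087 · g^-0.2)]^(1/0.3).
D = 2080 m.
g^-0.2 = 1.31^-0.2 = 0.9474
D / (0.0087 × 0.9474) = 2080 / (8.242 × 10^-3) = 2.524 × 10^5
E = (2.524 × 10^5)^3.3333 = 1.016 × 10^18 J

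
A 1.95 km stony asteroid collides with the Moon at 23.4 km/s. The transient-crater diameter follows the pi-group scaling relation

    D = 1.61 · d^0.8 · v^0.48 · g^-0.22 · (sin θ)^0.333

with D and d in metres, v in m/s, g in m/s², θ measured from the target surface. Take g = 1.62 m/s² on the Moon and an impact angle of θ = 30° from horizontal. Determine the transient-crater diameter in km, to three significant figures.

D ≈ 61.6 km

In SI units: d = 1950 m, v = 23400 m/s.
d^0.8 = 1950^0.8 = 428.6
v^0.48 = 23400^0.48 = 125.1
g^-0.22 = 1.62^-0.22 = 0.8993
(sin 30°)^0.333 = 0.5000^0.333 = 0.7939
D = 1.61 × 428.6 × 125.1 × 0.8993 × 0.7939 = 61632 m
   = 61.63 km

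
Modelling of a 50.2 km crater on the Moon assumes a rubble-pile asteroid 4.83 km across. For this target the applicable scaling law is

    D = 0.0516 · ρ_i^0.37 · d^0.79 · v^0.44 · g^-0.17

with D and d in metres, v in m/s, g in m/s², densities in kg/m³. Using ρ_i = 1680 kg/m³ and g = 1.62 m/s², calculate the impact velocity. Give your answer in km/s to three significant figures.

Rearranging for v: v = [D / (0.0516 · 1680^0.37 · 4830^0.79 · 1.62^-0.17)]^(1/0.44).
D = 50200 m.
1680^0.37 = 15.61
4830^0.79 = 813.4
1.62^-0.17 = 0.9213
Denominator = 0.0516 × 15.61 × 813.4 × 0.9213 = 603.6
D / 603.6 = 50200 / 603.6 = 83.17
v = 83.17^(1/0.44) = 83.17^2.2727 = 23094 m/s

v ≈ 23.1 km/s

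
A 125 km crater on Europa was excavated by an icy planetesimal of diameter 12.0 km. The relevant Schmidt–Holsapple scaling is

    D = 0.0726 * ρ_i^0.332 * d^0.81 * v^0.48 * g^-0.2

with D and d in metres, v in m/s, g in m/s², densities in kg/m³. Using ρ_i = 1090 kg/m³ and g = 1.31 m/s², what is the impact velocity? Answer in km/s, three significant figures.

Rearranging for v: v = [D / (0.0726 · 1090^0.332 · 12000^0.81 · 1.31^-0.2)]^(1/0.48).
D = 125000 m.
1090^0.332 = 10.20
12000^0.81 = 2014
1.31^-0.2 = 0.9474
Denominator = 0.0726 × 10.20 × 2014 × 0.9474 = 1413
D / 1413 = 125000 / 1413 = 88.46
v = 88.46^(1/0.48) = 88.46^2.0833 = 11367 m/s

v ≈ 11.4 km/s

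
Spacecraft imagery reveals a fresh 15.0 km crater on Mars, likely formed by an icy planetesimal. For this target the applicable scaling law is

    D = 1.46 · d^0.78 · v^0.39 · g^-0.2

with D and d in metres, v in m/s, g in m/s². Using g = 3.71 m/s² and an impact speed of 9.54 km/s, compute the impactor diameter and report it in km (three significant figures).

d ≈ 1.99 km

Rearranging for d: d = [D / (1.46 · 9540^0.39 · 3.71^-0.2)]^(1/0.78).
D = 15000 m.
9540^0.39 = 35.65
3.71^-0.2 = 0.7694
Denominator = 1.46 × 35.65 × 0.7694 = 40.05
D / 40.05 = 15000 / 40.05 = 374.5
d = 374.5^(1/0.78) = 374.5^1.2821 = 1993 m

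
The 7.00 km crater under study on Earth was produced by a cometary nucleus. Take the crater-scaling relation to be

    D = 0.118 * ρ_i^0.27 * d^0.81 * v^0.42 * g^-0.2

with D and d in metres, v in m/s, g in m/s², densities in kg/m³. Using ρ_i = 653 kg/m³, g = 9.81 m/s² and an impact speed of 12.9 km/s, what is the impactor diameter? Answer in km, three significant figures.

Rearranging for d: d = [D / (0.118 · 653^0.27 · 12900^0.42 · 9.81^-0.2)]^(1/0.81).
D = 7000 m.
653^0.27 = 5.755
12900^0.42 = 53.27
9.81^-0.2 = 0.6334
Denominator = 0.118 × 5.755 × 53.27 × 0.6334 = 22.91
D / 22.91 = 7000 / 22.91 = 305.5
d = 305.5^(1/0.81) = 305.5^1.2346 = 1169 m

d ≈ 1.17 km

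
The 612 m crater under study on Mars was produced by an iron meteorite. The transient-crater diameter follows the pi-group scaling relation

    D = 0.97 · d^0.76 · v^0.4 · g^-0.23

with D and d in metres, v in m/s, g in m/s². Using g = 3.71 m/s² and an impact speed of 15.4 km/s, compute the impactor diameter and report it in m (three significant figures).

d ≈ 44.9 m

Rearranging for d: d = [D / (0.97 · 15400^0.4 · 3.71^-0.23)]^(1/0.76).
15400^0.4 = 47.32
3.71^-0.23 = 0.7397
Denominator = 0.97 × 47.32 × 0.7397 = 33.95
D / 33.95 = 612 / 33.95 = 18.03
d = 18.03^(1/0.76) = 18.03^1.3158 = 44.94 m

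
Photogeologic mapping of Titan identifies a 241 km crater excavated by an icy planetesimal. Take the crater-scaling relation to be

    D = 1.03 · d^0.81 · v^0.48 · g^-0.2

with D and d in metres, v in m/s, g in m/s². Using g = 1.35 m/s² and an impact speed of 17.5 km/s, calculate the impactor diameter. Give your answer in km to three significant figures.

Rearranging for d: d = [D / (1.03 · 17500^0.48 · 1.35^-0.2)]^(1/0.81).
D = 241000 m.
17500^0.48 = 108.8
1.35^-0.2 = 0.9417
Denominator = 1.03 × 108.8 × 0.9417 = 105.5
D / 105.5 = 241000 / 105.5 = 2284
d = 2284^(1/0.81) = 2284^1.2346 = 14017 m

d ≈ 14.0 km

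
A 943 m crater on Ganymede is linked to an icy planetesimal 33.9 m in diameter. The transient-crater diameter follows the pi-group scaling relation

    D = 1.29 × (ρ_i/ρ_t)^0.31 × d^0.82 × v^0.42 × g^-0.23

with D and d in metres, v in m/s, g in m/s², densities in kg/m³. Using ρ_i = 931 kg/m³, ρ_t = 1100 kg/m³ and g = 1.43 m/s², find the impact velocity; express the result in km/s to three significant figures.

Rearranging for v: v = [D / (1.29 · (931/1100)^0.31 · 33.9^0.82 · 1.43^-0.23)]^(1/0.42).
(931/1100)^0.31 = 0.9496
33.9^0.82 = 17.98
1.43^-0.23 = 0.9210
Denominator = 1.29 × 0.9496 × 17.98 × 0.9210 = 20.29
D / 20.29 = 943 / 20.29 = 46.48
v = 46.48^(1/0.42) = 46.48^2.381 = 9327 m/s

v ≈ 9.33 km/s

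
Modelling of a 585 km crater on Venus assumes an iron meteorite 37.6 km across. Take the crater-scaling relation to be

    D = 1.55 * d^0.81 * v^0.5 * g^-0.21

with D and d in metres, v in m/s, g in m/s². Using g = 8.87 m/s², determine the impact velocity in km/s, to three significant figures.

v ≈ 13.8 km/s

Rearranging for v: v = [D / (1.55 · 37600^0.81 · 8.87^-0.21)]^(1/0.5).
D = 585000 m.
37600^0.81 = 5080
8.87^-0.21 = 0.6323
Denominator = 1.55 × 5080 × 0.6323 = 4979
D / 4979 = 585000 / 4979 = 117.5
v = 117.5^(1/0.5) = 117.5^2 = 13806 m/s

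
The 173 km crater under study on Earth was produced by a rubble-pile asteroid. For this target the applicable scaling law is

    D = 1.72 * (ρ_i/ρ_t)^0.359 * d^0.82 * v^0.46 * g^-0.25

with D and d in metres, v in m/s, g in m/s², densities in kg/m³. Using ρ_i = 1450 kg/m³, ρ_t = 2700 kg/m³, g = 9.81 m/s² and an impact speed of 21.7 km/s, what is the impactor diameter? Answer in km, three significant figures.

d ≈ 12.3 km

Rearranging for d: d = [D / (1.72 · (1450/2700)^0.359 · 21700^0.46 · 9.81^-0.25)]^(1/0.82).
D = 173000 m.
(1450/2700)^0.359 = 0.8000
21700^0.46 = 98.80
9.81^-0.25 = 0.5650
Denominator = 1.72 × 0.8000 × 98.80 × 0.5650 = 76.81
D / 76.81 = 173000 / 76.81 = 2252
d = 2252^(1/0.82) = 2252^1.2195 = 12259 m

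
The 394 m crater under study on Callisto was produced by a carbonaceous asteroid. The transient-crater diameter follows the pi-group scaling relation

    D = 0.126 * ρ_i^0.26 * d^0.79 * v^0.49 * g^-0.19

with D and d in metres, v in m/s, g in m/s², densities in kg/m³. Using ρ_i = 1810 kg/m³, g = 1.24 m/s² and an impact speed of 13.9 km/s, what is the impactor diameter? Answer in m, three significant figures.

Rearranging for d: d = [D / (0.126 · 1810^0.26 · 13900^0.49 · 1.24^-0.19)]^(1/0.79).
1810^0.26 = 7.031
13900^0.49 = 107.2
1.24^-0.19 = 0.9600
Denominator = 0.126 × 7.031 × 107.2 × 0.9600 = 91.17
D / 91.17 = 394 / 91.17 = 4.322
d = 4.322^(1/0.79) = 4.322^1.2658 = 6.377 m

d ≈ 6.38 m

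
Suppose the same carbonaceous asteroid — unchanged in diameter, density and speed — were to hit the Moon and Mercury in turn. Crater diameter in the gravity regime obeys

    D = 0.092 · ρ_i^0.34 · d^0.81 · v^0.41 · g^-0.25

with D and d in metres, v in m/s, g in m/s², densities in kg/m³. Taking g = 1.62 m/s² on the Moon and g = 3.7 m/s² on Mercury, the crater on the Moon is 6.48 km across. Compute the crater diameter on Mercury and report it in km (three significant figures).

All impactor-dependent factors cancel in the ratio, leaving D_Mercury/D_Moon = (g_Mercury/g_Moon)^-0.25.
(3.7/1.62)^-0.25 = 2.284^-0.25 = 0.8134
D_Mercury = 0.8134 × 6.48 km = 5.27 km

D ≈ 5.27 km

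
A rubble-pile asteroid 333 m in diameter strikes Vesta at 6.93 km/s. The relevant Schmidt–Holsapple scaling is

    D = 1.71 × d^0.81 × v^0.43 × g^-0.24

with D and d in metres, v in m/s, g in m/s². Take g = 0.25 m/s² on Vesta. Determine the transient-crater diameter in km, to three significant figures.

D ≈ 11.8 km

In SI units: v = 6930 m/s.
d^0.81 = 333^0.81 = 110.5
v^0.43 = 6930^0.43 = 44.82
g^-0.24 = 0.25^-0.24 = 1.395
D = 1.71 × 110.5 × 44.82 × 1.395 = 11814 m
   = 11.81 km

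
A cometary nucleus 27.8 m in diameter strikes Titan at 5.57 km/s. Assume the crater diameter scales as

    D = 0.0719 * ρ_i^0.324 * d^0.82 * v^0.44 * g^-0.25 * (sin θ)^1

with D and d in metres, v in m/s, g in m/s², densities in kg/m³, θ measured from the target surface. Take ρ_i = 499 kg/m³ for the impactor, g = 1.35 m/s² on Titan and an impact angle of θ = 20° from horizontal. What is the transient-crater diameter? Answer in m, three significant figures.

D ≈ 116 m

In SI units: v = 5570 m/s.
ρ_i^0.324 = 499^0.324 = 7.485
d^0.82 = 27.8^0.82 = 15.28
v^0.44 = 5570^0.44 = 44.48
g^-0.25 = 1.35^-0.25 = 0.9277
(sin 20°)^1 = 0.3420^1 = 0.3420
D = 0.0719 × 7.485 × 15.28 × 44.48 × 0.9277 × 0.3420 = 116.0 m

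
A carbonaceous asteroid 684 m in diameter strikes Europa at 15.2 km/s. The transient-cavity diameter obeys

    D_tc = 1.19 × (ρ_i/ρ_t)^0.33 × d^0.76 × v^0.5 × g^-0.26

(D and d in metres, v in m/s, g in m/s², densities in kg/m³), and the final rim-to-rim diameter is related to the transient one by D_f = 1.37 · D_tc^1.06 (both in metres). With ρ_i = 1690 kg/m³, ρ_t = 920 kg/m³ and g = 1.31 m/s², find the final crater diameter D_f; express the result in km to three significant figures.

v = 15200 m/s.
(ρ_i/ρ_t)^0.33 = (1690/920)^0.33 = 1.222
d^0.76 = 684^0.76 = 142.8
v^0.5 = 15200^0.5 = 123.3
g^-0.26 = 1.31^-0.26 = 0.9322
D_tc = 1.19 × 1.222 × 142.8 × 123.3 × 0.9322 = 23870 m
D_f = 1.37 × (23870)^1.06 = 59875 m
     = 59.87 km

D_f ≈ 59.9 km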